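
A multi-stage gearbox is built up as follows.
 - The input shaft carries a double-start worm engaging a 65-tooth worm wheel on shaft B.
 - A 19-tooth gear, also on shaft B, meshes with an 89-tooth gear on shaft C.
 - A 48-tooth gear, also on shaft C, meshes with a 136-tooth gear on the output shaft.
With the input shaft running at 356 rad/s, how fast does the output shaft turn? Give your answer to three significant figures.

worm 65/2 = 32.5 → 356/32.5 = 10.954 rad/s
gear mesh 89/19 = 4.6842 → 10.954/4.6842 = 2.3385 rad/s
gear mesh 136/48 = 2.8333 → 2.3385/2.8333 = 0.82534 rad/s

0.825 rad/s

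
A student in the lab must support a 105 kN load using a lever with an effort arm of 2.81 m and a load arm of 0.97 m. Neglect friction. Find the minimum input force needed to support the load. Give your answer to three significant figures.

Lever MA = effort arm / load arm = 2.81/0.97 = 2.8969.
Effort = load / MA = 105 / 2.8969 = 36.246 kN.

36.2 kN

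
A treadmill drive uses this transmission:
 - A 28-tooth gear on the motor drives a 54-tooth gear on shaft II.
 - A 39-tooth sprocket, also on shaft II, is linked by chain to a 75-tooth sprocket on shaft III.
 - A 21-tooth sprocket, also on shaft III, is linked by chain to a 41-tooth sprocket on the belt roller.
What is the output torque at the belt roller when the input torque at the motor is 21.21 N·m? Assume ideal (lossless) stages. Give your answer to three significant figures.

Gear mesh: ratio = 54/28 = 1.9286; torque at shaft II = 21.21 × 1.9286 = 40.905 N·m.
Chain: ratio = 75/39 = 1.9231; torque at shaft III = 40.905 × 1.9231 = 78.663 N·m.
Chain: ratio = 41/21 = 1.9524; torque at the belt roller = 78.663 × 1.9524 = 153.58 N·m.

154 N·m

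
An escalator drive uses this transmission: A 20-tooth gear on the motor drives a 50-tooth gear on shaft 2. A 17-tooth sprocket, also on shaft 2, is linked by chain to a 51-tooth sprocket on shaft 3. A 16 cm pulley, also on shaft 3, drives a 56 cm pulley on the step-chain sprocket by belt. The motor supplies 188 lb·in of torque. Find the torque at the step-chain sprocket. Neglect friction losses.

4935 lb·in

Gear mesh: ratio = 50/20 = 2.5; torque at shaft 2 = 188 × 2.5 = 470 lb·in.
Chain: ratio = 51/17 = 3; torque at shaft 3 = 470 × 3 = 1410 lb·in.
Belt: ratio = 56/16 = 3.5; torque at the step-chain sprocket = 1410 × 3.5 = 4935 lb·in.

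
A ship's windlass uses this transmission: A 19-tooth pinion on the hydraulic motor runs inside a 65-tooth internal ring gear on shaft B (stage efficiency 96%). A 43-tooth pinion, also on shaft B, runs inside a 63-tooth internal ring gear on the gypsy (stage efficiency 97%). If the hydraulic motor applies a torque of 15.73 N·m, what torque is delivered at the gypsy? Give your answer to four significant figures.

After the internal gear (65/19): 15.73 × 3.4211 × 0.96 = 51.661 N·m
After the internal gear (63/43): 51.661 × 1.4651 × 0.97 = 73.418 N·m

73.42 N·m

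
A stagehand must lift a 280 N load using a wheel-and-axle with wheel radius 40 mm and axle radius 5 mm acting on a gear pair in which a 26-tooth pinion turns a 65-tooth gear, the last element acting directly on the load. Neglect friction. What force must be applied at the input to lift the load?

Wheel-and-axle MA = R/r = 40/5 = 8.
Gear pair MA = 65/26 = 2.5.
Combined ideal MA = 8 × 2.5 = 20.
Effort = load / MA = 280 / 20 = 14 N.

14 N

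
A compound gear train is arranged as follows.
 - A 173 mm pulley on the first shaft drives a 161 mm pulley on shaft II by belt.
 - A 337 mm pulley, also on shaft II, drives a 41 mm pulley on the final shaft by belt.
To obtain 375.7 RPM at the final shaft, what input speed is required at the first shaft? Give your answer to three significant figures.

42.5 RPM

Overall ratio R = 0.93064 × 0.12166 = 0.11322.
Required input speed = output speed × R = 375.7 × 0.11322 = 42.538 RPM.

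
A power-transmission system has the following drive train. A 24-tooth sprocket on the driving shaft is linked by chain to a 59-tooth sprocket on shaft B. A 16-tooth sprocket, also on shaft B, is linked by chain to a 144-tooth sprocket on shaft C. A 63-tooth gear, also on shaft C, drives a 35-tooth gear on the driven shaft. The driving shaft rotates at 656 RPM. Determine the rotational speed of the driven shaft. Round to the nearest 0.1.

53.4 RPM

chain 59/24 = 2.4583 → 656/2.4583 = 266.85 RPM
chain 144/16 = 9 → 266.85/9 = 29.65 RPM
gear mesh 35/63 = 0.55556 → 29.65/0.55556 = 53.369 RPM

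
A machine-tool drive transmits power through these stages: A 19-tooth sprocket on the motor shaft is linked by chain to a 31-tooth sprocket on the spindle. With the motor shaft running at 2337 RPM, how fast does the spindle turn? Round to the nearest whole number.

1432 RPM

chain 31/19 = 1.6316 → 2337/1.6316 = 1432.4 RPM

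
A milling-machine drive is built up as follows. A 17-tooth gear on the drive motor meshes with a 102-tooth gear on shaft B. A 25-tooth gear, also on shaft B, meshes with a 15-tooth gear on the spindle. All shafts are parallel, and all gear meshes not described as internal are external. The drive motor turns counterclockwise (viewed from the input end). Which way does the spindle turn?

counterclockwise

the drive motor → shaft B: external mesh, 1 reversal → CW.
shaft B → the spindle: external mesh, 1 reversal → CCW.
2 reversals in total — an even number — so the spindle turns the same way as the drive motor.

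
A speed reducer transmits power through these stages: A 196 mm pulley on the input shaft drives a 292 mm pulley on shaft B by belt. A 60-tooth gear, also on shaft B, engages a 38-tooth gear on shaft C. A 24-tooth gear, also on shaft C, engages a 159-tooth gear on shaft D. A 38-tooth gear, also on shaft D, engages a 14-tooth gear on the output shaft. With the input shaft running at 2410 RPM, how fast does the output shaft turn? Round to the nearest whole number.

1046 RPM

the input shaft → shaft B (belt, 292/196): 2410 ÷ 1.4898 = 1617.7 RPM
shaft B → shaft C (gear mesh, 38/60): 1617.7 ÷ 0.63333 = 2554.2 RPM
shaft C → shaft D (gear mesh, 159/24): 2554.2 ÷ 6.625 = 385.54 RPM
shaft D → the output shaft (gear mesh, 14/38): 385.54 ÷ 0.36842 = 1046.5 RPM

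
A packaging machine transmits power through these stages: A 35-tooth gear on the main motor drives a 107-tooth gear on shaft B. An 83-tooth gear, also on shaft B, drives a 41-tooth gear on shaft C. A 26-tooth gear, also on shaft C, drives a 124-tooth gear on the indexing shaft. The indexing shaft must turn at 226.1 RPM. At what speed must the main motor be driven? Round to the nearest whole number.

1628 RPM

Overall ratio R = 3.0571 × 0.49398 × 4.7692 = 7.2023.
Required input speed = output speed × R = 226.1 × 7.2023 = 1628.4 RPM.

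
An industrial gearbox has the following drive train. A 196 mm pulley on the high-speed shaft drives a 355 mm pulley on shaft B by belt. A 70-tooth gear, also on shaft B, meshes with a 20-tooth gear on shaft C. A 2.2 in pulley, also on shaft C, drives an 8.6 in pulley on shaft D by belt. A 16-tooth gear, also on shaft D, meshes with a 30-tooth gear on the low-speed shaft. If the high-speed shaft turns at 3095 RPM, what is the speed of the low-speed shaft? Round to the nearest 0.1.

belt 355/196 = 1.8112 → 3095/1.8112 = 1708.8 RPM
gear mesh 20/70 = 0.28571 → 1708.8/0.28571 = 5980.8 RPM
belt 8.6/2.2 = 3.9091 → 5980.8/3.9091 = 1530 RPM
gear mesh 30/16 = 1.875 → 1530/1.875 = 815.98 RPM

816.0 RPM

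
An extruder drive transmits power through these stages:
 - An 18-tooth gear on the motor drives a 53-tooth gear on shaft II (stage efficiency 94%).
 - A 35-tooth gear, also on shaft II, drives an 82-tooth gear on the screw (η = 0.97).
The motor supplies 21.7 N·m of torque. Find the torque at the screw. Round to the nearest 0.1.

After the gear mesh (53/18): 21.7 × 2.9444 × 0.94 = 60.061 N·m
After the gear mesh (82/35): 60.061 × 2.3429 × 0.97 = 136.49 N·m

136.5 N·m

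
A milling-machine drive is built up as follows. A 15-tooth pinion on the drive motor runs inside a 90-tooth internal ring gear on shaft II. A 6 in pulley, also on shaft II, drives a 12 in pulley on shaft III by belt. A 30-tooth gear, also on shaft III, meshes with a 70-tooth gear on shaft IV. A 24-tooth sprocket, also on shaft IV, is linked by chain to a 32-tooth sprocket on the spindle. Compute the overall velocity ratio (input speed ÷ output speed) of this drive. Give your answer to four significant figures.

37.33

Each stage contributes driven/driver: internal gear 90/15 = 6, belt 12/6 = 2, gear mesh 70/30 = 2.3333, chain 32/24 = 1.3333.
Overall: 6 × 2 × 2.3333 × 1.3333 = 37.333.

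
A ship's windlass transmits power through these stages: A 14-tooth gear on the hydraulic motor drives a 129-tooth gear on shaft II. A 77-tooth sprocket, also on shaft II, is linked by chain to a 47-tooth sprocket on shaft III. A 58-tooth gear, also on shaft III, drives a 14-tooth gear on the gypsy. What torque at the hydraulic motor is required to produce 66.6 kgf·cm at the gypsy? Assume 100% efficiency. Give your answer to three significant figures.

Overall ratio R = 9.2143 × 0.61039 × 0.24138 = 1.3576.
Input torque = output torque / R = 66.6 / 1.3576 = 49.057 kgf·cm.

49.1 kgf·cm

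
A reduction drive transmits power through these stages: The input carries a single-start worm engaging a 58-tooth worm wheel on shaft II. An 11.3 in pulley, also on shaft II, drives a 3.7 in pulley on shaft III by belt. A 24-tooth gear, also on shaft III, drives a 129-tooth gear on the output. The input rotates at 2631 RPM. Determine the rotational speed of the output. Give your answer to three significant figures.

25.8 RPM

the input → shaft II (worm, 58/1): 2631 ÷ 58 = 45.362 RPM
shaft II → shaft III (belt, 3.7/11.3): 45.362 ÷ 0.32743 = 138.54 RPM
shaft III → the output (gear mesh, 129/24): 138.54 ÷ 5.375 = 25.775 RPM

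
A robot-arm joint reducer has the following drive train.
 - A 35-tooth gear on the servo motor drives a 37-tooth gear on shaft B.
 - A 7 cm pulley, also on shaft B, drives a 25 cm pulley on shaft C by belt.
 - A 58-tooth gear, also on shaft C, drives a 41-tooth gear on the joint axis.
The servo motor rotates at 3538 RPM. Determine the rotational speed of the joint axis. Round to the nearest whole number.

gear mesh 37/35 = 1.0571 → 3538/1.0571 = 3346.8 RPM
belt 25/7 = 3.5714 → 3346.8/3.5714 = 937.09 RPM
gear mesh 41/58 = 0.7069 → 937.09/0.7069 = 1325.6 RPM

1326 RPM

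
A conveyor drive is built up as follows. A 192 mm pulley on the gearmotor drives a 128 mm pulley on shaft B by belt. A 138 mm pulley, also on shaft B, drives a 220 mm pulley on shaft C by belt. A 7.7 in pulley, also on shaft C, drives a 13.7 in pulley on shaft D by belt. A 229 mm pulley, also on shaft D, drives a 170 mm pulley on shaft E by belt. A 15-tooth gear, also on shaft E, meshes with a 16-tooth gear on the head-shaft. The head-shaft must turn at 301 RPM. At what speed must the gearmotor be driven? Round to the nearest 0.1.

450.7 RPM

Overall ratio R = 0.66667 × 1.5942 × 1.7792 × 0.74236 × 1.0667 = 1.4974.
Required input speed = output speed × R = 301 × 1.4974 = 450.7 RPM.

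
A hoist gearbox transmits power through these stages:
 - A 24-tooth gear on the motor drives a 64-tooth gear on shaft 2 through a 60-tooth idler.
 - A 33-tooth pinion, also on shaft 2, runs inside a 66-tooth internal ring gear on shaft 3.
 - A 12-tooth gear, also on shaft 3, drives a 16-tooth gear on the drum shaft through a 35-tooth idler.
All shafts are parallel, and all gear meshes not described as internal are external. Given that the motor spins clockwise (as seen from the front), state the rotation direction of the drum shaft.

clockwise

the motor → shaft 2: driver → idler → driven is 2 external meshes, 2 reversals → CW.
shaft 2 → shaft 3: internal mesh, same direction → CW.
shaft 3 → the drum shaft: driver → idler → driven is 2 external meshes, 2 reversals → CW.
4 reversals in total — an even number — so the drum shaft turns the same way as the motor.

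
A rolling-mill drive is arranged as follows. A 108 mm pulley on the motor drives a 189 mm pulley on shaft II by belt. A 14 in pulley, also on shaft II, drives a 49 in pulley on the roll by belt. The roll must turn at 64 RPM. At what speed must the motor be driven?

392 RPM

Overall ratio R = 1.75 × 3.5 = 6.125.
Required input speed = output speed × R = 64 × 6.125 = 392 RPM.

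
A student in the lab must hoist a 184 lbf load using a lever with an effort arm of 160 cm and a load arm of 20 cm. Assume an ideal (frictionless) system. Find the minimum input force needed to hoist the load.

23 lbf

Lever MA = effort arm / load arm = 160/20 = 8.
Effort = load / MA = 184 / 8 = 23 lbf.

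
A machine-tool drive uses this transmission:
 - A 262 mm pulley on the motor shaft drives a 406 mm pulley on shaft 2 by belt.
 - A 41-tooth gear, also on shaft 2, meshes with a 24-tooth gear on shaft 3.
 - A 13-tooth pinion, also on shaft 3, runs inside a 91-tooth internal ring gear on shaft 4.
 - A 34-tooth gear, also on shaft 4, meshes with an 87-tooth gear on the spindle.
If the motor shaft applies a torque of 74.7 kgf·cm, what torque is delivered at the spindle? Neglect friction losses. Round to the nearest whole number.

After the belt (406/262): 74.7 × 1.5496 = 115.76 kgf·cm
After the gear mesh (24/41): 115.76 × 0.58537 = 67.76 kgf·cm
After the internal gear (91/13): 67.76 × 7 = 474.32 kgf·cm
After the gear mesh (87/34): 474.32 × 2.5588 = 1213.7 kgf·cm

1214 kgf·cm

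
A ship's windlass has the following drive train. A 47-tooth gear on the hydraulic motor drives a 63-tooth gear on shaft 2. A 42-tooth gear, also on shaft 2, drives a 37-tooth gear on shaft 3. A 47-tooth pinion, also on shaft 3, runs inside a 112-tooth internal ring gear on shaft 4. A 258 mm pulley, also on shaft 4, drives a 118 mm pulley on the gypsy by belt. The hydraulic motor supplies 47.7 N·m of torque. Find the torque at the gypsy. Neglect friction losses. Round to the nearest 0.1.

gear mesh 63/47 = 1.3404 → τ = 47.7·1.3404 = 63.938 N·m
gear mesh 37/42 = 0.88095 → τ = 63.938·0.88095 = 56.327 N·m
internal gear 112/47 = 2.383 → τ = 56.327·2.383 = 134.23 N·m
belt 118/258 = 0.45736 → τ = 134.23·0.45736 = 61.39 N·m

61.4 N·m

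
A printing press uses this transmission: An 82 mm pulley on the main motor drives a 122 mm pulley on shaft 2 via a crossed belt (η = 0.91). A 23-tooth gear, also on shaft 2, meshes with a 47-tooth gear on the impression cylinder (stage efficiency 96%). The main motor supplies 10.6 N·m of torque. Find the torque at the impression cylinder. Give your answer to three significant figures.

After the belt (122/82): 10.6 × 1.4878 × 0.91 = 14.351 N·m
After the gear mesh (47/23): 14.351 × 2.0435 × 0.96 = 28.154 N·m

28.2 N·m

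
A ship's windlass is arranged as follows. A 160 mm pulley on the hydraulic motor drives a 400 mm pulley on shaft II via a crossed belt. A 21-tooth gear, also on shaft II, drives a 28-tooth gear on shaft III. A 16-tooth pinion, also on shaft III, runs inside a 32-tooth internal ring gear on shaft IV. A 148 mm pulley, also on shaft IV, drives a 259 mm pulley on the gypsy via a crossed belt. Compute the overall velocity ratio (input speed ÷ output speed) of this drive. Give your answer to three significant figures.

Each stage contributes driven/driver: belt 400/160 = 2.5, gear mesh 28/21 = 1.3333, internal gear 32/16 = 2, belt 259/148 = 1.75.
Overall: 2.5 × 1.3333 × 2 × 1.75 = 11.667.

11.7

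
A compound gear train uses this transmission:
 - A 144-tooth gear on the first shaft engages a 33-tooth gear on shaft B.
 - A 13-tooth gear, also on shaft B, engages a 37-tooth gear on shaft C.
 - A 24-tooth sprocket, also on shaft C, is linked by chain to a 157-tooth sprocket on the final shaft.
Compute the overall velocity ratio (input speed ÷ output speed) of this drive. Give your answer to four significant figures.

Each stage contributes driven/driver: gear mesh 33/144 = 0.22917, gear mesh 37/13 = 2.8462, chain 157/24 = 6.5417.
Overall: 0.22917 × 2.8462 × 6.5417 = 4.2668.

4.267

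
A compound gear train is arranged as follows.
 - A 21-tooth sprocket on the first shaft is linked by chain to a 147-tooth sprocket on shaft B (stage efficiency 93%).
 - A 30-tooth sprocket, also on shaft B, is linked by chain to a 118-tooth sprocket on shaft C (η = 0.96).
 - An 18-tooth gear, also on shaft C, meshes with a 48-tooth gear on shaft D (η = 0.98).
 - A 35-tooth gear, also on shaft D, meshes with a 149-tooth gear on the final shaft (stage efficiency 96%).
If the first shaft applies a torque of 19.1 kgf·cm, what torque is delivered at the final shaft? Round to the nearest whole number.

chain 147/21 = 7 → τ = 19.1·7·0.93 = 124.34 kgf·cm
chain 118/30 = 3.9333 → τ = 124.34·3.9333·0.96 = 469.51 kgf·cm
gear mesh 48/18 = 2.6667 → τ = 469.51·2.6667·0.98 = 1227 kgf·cm
gear mesh 149/35 = 4.2571 → τ = 1227·4.2571·0.96 = 5014.5 kgf·cm

5015 kgf·cm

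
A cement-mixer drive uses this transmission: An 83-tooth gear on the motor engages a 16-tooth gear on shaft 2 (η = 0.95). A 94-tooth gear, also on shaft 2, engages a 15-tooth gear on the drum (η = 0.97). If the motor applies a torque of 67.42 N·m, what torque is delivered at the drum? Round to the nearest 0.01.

Gear mesh: ratio = 16/83 = 0.19277; torque at shaft 2 = 67.42 × 0.19277 × 0.95 = 12.347 N·m.
Gear mesh: ratio = 15/94 = 0.15957; torque at the drum = 12.347 × 0.15957 × 0.97 = 1.9111 N·m.

1.91 N·m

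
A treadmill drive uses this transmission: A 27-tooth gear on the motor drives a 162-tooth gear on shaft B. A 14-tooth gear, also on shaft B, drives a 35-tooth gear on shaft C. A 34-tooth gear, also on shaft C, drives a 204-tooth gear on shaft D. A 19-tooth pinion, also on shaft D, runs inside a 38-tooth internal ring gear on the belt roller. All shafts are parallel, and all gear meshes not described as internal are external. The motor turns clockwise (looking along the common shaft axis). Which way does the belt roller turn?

anticlockwise

the motor → shaft B: external mesh, 1 reversal → CCW.
shaft B → shaft C: external mesh, 1 reversal → CW.
shaft C → shaft D: external mesh, 1 reversal → CCW.
shaft D → the belt roller: internal mesh, same direction → CCW.
3 reversals in total — an odd number — so the belt roller turns opposite to the motor.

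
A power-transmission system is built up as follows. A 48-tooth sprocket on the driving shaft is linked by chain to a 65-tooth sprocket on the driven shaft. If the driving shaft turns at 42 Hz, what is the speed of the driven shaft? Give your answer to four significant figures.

31.02 Hz

the driving shaft → the driven shaft (chain, 65/48): 42 ÷ 1.3542 = 31.015 Hz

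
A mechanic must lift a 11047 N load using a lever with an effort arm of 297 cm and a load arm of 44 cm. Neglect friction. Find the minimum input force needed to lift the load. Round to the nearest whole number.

1637 N

Lever MA = effort arm / load arm = 297/44 = 6.75.
Effort = load / MA = 11047 / 6.75 = 1636.6 N.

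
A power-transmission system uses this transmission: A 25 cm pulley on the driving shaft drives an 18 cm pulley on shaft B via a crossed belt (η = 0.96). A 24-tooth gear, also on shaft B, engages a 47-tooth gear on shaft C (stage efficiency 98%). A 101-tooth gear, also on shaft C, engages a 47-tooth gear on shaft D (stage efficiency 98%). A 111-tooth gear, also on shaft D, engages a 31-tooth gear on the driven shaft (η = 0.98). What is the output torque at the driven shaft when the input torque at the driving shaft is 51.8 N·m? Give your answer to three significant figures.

8.58 N·m

belt 18/25 = 0.72 → τ = 51.8·0.72·0.96 = 35.804 N·m
gear mesh 47/24 = 1.9583 → τ = 35.804·1.9583·0.98 = 68.714 N·m
gear mesh 47/101 = 0.46535 → τ = 68.714·0.46535·0.98 = 31.336 N·m
gear mesh 31/111 = 0.27928 → τ = 31.336·0.27928·0.98 = 8.5766 N·m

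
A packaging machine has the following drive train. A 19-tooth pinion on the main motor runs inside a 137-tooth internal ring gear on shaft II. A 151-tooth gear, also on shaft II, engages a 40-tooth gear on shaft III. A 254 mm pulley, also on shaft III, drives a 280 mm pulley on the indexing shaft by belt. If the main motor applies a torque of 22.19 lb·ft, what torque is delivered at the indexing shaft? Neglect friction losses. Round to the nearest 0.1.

46.7 lb·ft

Internal gear: ratio = 137/19 = 7.2105; torque at shaft II = 22.19 × 7.2105 = 160 lb·ft.
Gear mesh: ratio = 40/151 = 0.2649; torque at shaft III = 160 × 0.2649 = 42.385 lb·ft.
Belt: ratio = 280/254 = 1.1024; torque at the indexing shaft = 42.385 × 1.1024 = 46.723 lb·ft.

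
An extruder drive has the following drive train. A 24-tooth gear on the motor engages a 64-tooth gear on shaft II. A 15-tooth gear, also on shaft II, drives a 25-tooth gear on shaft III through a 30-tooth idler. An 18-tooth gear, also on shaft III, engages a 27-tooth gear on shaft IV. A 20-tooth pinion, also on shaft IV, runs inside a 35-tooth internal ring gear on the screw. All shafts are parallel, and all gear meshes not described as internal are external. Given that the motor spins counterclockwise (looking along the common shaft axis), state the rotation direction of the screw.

the motor → shaft II: external mesh, 1 reversal → CW.
shaft II → shaft III: driver → idler → driven is 2 external meshes, 2 reversals → CW.
shaft III → shaft IV: external mesh, 1 reversal → CCW.
shaft IV → the screw: internal mesh, same direction → CCW.
4 reversals in total — an even number — so the screw turns the same way as the motor.

counterclockwise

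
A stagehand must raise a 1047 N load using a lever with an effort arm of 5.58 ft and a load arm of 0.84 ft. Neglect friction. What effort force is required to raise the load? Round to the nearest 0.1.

157.6 N

Lever MA = effort arm / load arm = 5.58/0.84 = 6.6429.
Effort = load / MA = 1047 / 6.6429 = 157.61 N.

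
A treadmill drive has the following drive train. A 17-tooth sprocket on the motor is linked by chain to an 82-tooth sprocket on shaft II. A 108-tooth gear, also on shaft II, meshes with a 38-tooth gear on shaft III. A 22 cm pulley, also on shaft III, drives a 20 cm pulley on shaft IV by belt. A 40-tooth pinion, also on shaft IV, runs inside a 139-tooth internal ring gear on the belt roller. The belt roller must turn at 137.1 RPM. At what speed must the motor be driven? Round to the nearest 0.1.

735.1 RPM

Overall ratio R = 4.8235 × 0.35185 × 0.90909 × 3.475 = 5.3615.
Required input speed = output speed × R = 137.1 × 5.3615 = 735.06 RPM.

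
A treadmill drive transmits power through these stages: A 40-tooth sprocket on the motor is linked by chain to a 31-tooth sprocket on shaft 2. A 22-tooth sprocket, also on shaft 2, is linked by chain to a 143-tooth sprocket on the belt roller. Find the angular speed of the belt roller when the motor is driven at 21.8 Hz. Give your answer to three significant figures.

the motor → shaft 2 (chain, 31/40): 21.8 ÷ 0.775 = 28.129 Hz
shaft 2 → the belt roller (chain, 143/22): 28.129 ÷ 6.5 = 4.3275 Hz

4.33 Hz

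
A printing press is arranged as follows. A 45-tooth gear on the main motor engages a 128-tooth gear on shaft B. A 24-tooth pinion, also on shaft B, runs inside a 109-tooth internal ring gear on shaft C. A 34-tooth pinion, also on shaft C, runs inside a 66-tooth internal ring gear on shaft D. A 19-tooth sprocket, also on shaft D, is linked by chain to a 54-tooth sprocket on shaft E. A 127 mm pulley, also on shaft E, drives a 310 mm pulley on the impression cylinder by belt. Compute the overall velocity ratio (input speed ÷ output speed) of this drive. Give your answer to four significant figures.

174.0

Each stage contributes driven/driver: gear mesh 128/45 = 2.8444, internal gear 109/24 = 4.5417, internal gear 66/34 = 1.9412, chain 54/19 = 2.8421, belt 310/127 = 2.4409.
Overall: 2.8444 × 4.5417 × 1.9412 × 2.8421 × 2.4409 = 173.97.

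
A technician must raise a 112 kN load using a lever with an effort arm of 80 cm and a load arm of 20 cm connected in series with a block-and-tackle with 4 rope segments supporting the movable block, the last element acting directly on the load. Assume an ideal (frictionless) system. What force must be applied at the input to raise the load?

Lever MA = effort arm / load arm = 80/20 = 4.
Block-and-tackle MA = number of supporting rope parts = 4.
Combined ideal MA = 4 × 4 = 16.
Effort = load / MA = 112 / 16 = 7 kN.

7 kN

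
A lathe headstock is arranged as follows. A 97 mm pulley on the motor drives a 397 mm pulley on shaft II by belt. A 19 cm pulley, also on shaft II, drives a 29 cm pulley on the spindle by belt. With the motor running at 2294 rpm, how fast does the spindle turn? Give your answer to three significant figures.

367 rpm

the motor → shaft II (belt, 397/97): 2294 ÷ 4.0928 = 560.5 rpm
shaft II → the spindle (belt, 29/19): 560.5 ÷ 1.5263 = 367.22 rpm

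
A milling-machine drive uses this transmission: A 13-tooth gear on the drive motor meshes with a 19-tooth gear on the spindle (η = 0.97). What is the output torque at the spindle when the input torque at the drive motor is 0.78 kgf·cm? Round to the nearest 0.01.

1.11 kgf·cm

Gear mesh: ratio = 19/13 = 1.4615; torque at the spindle = 0.78 × 1.4615 × 0.97 = 1.1058 kgf·cm.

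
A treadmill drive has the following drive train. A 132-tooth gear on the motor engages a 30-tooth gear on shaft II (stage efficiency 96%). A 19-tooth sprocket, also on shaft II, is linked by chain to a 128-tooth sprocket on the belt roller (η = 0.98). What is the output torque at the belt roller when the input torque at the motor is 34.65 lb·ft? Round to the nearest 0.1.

49.9 lb·ft

Gear mesh: ratio = 30/132 = 0.22727; torque at shaft II = 34.65 × 0.22727 × 0.96 = 7.56 lb·ft.
Chain: ratio = 128/19 = 6.7368; torque at the belt roller = 7.56 × 6.7368 × 0.98 = 49.912 lb·ft.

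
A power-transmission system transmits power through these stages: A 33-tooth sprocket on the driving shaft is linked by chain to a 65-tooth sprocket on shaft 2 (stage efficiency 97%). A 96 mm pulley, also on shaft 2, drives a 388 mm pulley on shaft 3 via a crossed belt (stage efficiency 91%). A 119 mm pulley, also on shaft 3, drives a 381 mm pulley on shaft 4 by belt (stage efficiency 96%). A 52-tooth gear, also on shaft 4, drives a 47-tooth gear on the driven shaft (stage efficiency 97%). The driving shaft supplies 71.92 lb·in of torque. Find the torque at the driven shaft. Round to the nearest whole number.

1362 lb·in

Chain: ratio = 65/33 = 1.9697; torque at shaft 2 = 71.92 × 1.9697 × 0.97 = 137.41 lb·in.
Belt: ratio = 388/96 = 4.0417; torque at shaft 3 = 137.41 × 4.0417 × 0.91 = 505.39 lb·in.
Belt: ratio = 381/119 = 3.2017; torque at shaft 4 = 505.39 × 3.2017 × 0.96 = 1553.4 lb·in.
Gear mesh: ratio = 47/52 = 0.90385; torque at the driven shaft = 1553.4 × 0.90385 × 0.97 = 1361.9 lb·in.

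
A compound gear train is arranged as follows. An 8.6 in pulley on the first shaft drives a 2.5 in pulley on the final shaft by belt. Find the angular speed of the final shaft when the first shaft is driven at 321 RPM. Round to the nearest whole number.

Belt: ratio = 2.5/8.6 = 0.2907, so the final shaft turns at 321 / 0.2907 = 1104.2 RPM.

1104 RPM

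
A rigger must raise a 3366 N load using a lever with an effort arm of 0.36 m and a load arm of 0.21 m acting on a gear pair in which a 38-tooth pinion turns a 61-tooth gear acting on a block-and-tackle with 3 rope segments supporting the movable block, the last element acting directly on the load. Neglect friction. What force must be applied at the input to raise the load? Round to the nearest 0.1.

Lever MA = effort arm / load arm = 0.36/0.21 = 1.7143.
Gear pair MA = 61/38 = 1.6053.
Block-and-tackle MA = number of supporting rope parts = 3.
Combined ideal MA = 1.7143 × 1.6053 × 3 = 8.2556.
Effort = load / MA = 3366 / 8.2556 = 407.72 N.

407.7 N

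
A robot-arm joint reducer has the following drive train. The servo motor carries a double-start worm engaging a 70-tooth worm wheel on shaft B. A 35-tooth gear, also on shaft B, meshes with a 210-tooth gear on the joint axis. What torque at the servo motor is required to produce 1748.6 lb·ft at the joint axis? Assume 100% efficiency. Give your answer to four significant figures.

8.327 lb·ft

Overall ratio R = 35 × 6 = 210.
Input torque = output torque / R = 1748.6 / 210 = 8.3267 lb·ft.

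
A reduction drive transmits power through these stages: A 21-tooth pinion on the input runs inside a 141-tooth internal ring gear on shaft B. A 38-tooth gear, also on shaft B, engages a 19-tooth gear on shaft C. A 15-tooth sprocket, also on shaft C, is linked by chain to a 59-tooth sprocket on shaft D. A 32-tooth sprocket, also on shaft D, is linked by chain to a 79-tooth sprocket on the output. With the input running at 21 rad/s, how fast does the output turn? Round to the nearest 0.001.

0.644 rad/s

the input → shaft B (internal gear, 141/21): 21 ÷ 6.7143 = 3.1277 rad/s
shaft B → shaft C (gear mesh, 19/38): 3.1277 ÷ 0.5 = 6.2553 rad/s
shaft C → shaft D (chain, 59/15): 6.2553 ÷ 3.9333 = 1.5903 rad/s
shaft D → the output (chain, 79/32): 1.5903 ÷ 2.4688 = 0.64419 rad/s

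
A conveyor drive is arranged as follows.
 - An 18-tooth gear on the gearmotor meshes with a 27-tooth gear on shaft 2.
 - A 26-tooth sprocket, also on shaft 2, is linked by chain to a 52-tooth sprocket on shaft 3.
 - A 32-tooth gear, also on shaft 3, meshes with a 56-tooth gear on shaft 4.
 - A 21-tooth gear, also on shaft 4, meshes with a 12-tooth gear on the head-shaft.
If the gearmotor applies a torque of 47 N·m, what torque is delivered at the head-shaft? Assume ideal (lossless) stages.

141 N·m

gear mesh 27/18 = 1.5 → τ = 47·1.5 = 70.5 N·m
chain 52/26 = 2 → τ = 70.5·2 = 141 N·m
gear mesh 56/32 = 1.75 → τ = 141·1.75 = 246.75 N·m
gear mesh 12/21 = 0.57143 → τ = 246.75·0.57143 = 141 N·m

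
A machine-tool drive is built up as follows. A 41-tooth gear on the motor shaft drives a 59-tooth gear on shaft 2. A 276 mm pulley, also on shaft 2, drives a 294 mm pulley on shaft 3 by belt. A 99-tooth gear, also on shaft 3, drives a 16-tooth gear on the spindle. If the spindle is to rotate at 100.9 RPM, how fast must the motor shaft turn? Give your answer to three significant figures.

Overall ratio R = 1.439 × 1.0652 × 0.16162 = 0.24774.
Required input speed = output speed × R = 100.9 × 0.24774 = 24.997 RPM.

25.0 RPM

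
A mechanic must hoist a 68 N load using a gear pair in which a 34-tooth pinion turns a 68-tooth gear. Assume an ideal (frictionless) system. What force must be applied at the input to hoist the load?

34 N

Gear pair MA = 68/34 = 2.
Effort = load / MA = 68 / 2 = 34 N.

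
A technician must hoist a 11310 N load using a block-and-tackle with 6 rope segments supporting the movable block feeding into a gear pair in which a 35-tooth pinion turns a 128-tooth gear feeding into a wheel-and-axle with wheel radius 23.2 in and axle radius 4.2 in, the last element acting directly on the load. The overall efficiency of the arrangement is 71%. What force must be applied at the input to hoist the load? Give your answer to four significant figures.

131.4 N

Block-and-tackle MA = number of supporting rope parts = 6.
Gear pair MA = 128/35 = 3.6571.
Wheel-and-axle MA = R/r = 23.2/4.2 = 5.5238.
Combined ideal MA = 6 × 3.6571 × 5.5238 = 121.21.
Actual MA = 121.21 × 0.71 = 86.058.
Effort = load / actual MA = 11310 / 86.058 = 131.42 N.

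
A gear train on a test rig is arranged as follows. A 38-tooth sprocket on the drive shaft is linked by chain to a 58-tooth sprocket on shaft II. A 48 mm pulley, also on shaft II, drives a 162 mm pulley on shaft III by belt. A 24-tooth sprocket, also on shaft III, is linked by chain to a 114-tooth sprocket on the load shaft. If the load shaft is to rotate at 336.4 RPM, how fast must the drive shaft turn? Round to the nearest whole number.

8231 RPM

Overall ratio R = 1.5263 × 3.375 × 4.75 = 24.469.
Required input speed = output speed × R = 336.4 × 24.469 = 8231.3 RPM.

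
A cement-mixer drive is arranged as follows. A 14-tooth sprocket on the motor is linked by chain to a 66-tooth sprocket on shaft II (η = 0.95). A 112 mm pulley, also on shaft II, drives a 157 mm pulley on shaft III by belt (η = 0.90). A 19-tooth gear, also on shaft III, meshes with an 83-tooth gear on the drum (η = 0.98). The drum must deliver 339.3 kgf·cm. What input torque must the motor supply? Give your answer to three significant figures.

Overall ratio R = 4.7143 × 1.4018 × 4.3684 = 28.868; overall efficiency η = 0.95 × 0.90 × 0.98 = 0.8379.
Input torque = output torque / (R × η) = 339.3 / (28.868 × 0.8379) = 14.027 kgf·cm.

14.0 kgf·cm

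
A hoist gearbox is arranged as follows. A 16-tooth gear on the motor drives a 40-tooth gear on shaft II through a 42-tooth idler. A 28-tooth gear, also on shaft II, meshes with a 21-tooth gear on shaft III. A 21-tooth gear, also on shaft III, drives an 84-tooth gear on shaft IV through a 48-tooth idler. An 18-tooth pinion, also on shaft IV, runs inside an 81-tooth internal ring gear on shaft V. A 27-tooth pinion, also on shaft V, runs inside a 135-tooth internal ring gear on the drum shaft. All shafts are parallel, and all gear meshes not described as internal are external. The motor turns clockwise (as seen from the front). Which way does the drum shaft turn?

counterclockwise

the motor → shaft II: driver → idler → driven is 2 external meshes, 2 reversals → CW.
shaft II → shaft III: external mesh, 1 reversal → CCW.
shaft III → shaft IV: driver → idler → driven is 2 external meshes, 2 reversals → CCW.
shaft IV → shaft V: internal mesh, same direction → CCW.
shaft V → the drum shaft: internal mesh, same direction → CCW.
5 reversals in total — an odd number — so the drum shaft turns opposite to the motor.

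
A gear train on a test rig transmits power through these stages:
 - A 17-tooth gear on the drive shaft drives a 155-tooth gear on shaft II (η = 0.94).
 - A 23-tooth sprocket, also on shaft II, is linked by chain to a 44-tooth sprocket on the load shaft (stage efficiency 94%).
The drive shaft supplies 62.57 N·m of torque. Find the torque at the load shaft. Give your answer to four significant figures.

964.3 N·m

gear mesh 155/17 = 9.1176 → τ = 62.57·9.1176·0.94 = 536.26 N·m
chain 44/23 = 1.913 → τ = 536.26·1.913·0.94 = 964.34 N·m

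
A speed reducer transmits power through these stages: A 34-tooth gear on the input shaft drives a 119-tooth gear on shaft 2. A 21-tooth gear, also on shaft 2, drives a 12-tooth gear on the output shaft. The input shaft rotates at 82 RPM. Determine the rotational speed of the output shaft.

41 RPM

Gear mesh: ratio = 119/34 = 3.5, so shaft 2 turns at 82 / 3.5 = 23.429 RPM.
Gear mesh: ratio = 12/21 = 0.57143, so the output shaft turns at 23.429 / 0.57143 = 41 RPM.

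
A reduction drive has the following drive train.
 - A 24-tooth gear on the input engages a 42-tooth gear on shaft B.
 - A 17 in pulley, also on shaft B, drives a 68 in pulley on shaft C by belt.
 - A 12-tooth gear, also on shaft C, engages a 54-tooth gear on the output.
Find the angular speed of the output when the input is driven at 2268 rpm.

gear mesh 42/24 = 1.75 → 2268/1.75 = 1296 rpm
belt 68/17 = 4 → 1296/4 = 324 rpm
gear mesh 54/12 = 4.5 → 324/4.5 = 72 rpm

72 rpm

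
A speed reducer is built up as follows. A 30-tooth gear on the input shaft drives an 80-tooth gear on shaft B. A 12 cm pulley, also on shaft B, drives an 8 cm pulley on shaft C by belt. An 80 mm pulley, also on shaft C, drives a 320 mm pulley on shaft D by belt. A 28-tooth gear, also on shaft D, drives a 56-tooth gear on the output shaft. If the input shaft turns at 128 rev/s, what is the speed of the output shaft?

9 rev/s

Gear mesh: ratio = 80/30 = 2.6667, so shaft B turns at 128 / 2.6667 = 48 rev/s.
Belt: ratio = 8/12 = 0.66667, so shaft C turns at 48 / 0.66667 = 72 rev/s.
Belt: ratio = 320/80 = 4, so shaft D turns at 72 / 4 = 18 rev/s.
Gear mesh: ratio = 56/28 = 2, so the output shaft turns at 18 / 2 = 9 rev/s.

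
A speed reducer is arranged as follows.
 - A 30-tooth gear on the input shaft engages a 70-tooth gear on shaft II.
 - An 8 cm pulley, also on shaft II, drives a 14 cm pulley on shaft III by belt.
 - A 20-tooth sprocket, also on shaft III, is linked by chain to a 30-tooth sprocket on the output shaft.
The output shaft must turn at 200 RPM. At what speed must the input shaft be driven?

Overall ratio R = 2.3333 × 1.75 × 1.5 = 6.125.
Required input speed = output speed × R = 200 × 6.125 = 1225 RPM.

1225 RPM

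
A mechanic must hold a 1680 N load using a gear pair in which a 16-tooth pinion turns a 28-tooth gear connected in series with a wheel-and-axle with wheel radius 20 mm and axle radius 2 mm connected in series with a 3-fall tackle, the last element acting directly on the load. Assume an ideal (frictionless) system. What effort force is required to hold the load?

Gear pair MA = 28/16 = 1.75.
Wheel-and-axle MA = R/r = 20/2 = 10.
Block-and-tackle MA = number of supporting rope parts = 3.
Combined ideal MA = 1.75 × 10 × 3 = 52.5.
Effort = load / MA = 1680 / 52.5 = 32 N.

32 N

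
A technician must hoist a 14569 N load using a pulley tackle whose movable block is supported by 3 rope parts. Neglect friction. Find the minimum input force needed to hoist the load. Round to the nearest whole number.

Block-and-tackle MA = number of supporting rope parts = 3.
Effort = load / MA = 14569 / 3 = 4856.3 N.

4856 N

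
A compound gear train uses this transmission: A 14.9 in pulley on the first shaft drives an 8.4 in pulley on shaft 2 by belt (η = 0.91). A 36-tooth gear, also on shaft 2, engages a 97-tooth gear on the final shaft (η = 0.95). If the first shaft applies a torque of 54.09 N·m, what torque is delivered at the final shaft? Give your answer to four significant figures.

71.03 N·m

Belt: ratio = 8.4/14.9 = 0.56376; torque at shaft 2 = 54.09 × 0.56376 × 0.91 = 27.749 N·m.
Gear mesh: ratio = 97/36 = 2.6944; torque at the final shaft = 27.749 × 2.6944 × 0.95 = 71.03 N·m.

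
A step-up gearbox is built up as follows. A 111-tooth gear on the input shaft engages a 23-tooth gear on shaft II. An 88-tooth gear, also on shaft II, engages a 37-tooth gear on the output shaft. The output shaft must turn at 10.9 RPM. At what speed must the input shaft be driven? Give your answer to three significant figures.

0.950 RPM

Overall ratio R = 0.20721 × 0.42045 = 0.087121.
Required input speed = output speed × R = 10.9 × 0.087121 = 0.94962 RPM.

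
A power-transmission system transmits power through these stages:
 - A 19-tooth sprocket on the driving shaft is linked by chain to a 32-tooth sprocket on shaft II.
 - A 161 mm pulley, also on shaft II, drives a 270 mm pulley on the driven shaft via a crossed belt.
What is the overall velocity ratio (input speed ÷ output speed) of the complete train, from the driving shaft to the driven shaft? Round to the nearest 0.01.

Each stage contributes driven/driver: chain 32/19 = 1.6842, belt 270/161 = 1.677.
Overall: 1.6842 × 1.677 = 2.8245.

2.82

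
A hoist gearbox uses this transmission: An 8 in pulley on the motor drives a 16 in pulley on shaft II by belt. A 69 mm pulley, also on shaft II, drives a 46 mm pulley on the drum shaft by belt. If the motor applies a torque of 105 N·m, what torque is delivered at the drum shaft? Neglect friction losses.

140 N·m

After the belt (16/8): 105 × 2 = 210 N·m
After the belt (46/69): 210 × 0.66667 = 140 N·m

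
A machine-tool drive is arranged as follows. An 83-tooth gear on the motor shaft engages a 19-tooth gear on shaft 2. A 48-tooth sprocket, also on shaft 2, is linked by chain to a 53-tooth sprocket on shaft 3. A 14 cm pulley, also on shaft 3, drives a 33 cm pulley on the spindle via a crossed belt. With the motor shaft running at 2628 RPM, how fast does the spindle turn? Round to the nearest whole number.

4411 RPM

the motor shaft → shaft 2 (gear mesh, 19/83): 2628 ÷ 0.22892 = 11480 RPM
shaft 2 → shaft 3 (chain, 53/48): 11480 ÷ 1.1042 = 10397 RPM
shaft 3 → the spindle (belt, 33/14): 10397 ÷ 2.3571 = 4410.9 RPM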